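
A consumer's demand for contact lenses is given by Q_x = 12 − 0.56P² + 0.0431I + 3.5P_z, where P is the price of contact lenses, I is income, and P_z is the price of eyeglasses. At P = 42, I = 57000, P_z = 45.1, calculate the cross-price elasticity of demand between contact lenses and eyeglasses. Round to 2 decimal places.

0.10

Substituting, Q_x = 12 − 0.56(42)² + 0.0431(57000) + 3.5(45.1) = 12 − 987.84 + 2456.7 + 157.85 = 1638.71.
∂Q_x/∂P_z = +3.5, so E_xy = 3.5·(45.1/1638.71) ≈ 0.10.
E_xy > 0: the goods are substitutes.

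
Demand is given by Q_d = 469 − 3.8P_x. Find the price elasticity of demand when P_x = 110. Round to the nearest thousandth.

At P_x = 110, Q_d = 51.
dQ_d/dP_x = −3.8.
Point elasticity E = (dQ_d/dP_x)·(P_x/Q_d) = -3.8 × 110/51 ≈ -8.196.
|E| > 1, so demand is elastic at this price.

-8.196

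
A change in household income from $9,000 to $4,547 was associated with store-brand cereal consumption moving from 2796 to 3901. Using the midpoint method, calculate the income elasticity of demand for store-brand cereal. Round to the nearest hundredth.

%ΔQ = (3901 − 2796)/[(2796+3901)/2] = 1105/3348.5 ≈ 0.3300.
%ΔY = (4,547 − 9,000)/[(9,000+4,547)/2] = -4453/6773.5 ≈ -0.6574.
E_I = %ΔQ/%ΔY ≈ -0.50.
E_I < 0: inferior good.

-0.50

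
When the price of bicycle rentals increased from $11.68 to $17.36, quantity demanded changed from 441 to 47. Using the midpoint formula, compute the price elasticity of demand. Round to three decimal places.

%ΔQ = (47 − 441)/[(441 + 47)/2] = -394/244 ≈ -1.6148.
%Δp = (17.36 − 11.68)/[(11.68 + 17.36)/2] = 5.68/14.52 ≈ 0.3912.
Arc elasticity E = %ΔQ/%Δp ≈ -1.6148/0.3912 ≈ -4.128.
|E| > 1: demand is elastic over this range.

-4.128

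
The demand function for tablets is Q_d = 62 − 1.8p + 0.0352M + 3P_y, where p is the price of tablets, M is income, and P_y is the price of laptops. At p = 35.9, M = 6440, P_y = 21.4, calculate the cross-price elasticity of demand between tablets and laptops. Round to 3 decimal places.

First evaluate Q_d: 62 − 1.8(35.9) + 0.0352(6440) + 3(21.4) = 62 − 64.62 + 226.688 + 64.2 = 288.268.
∂Q_d/∂P_y = +3, so E_xy = 3·(21.4/288.268) ≈ 0.223.
E_xy > 0: the goods are substitutes.

0.223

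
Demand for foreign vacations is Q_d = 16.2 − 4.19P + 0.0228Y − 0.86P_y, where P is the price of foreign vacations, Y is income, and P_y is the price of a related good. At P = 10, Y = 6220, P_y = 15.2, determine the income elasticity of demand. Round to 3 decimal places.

1.376

First evaluate Q_d: 16.2 − 4.19(10) + 0.0228(6220) − 0.86(15.2) = 16.2 − 41.9 + 141.816 − 13.072 = 103.044.
∂Q_d/∂Y = +0.0228, so E_I = 0.0228·(6220/103.044) ≈ 1.376.
E_I > 1: normal good (luxury).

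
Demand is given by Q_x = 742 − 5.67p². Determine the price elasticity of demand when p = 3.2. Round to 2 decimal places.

-0.17

At p = 3.2, Q_x = 683.9392.
dQ_x/dp = −2·5.67·p = −36.288.
Point elasticity E = (dQ_x/dp)·(p/Q_x) = -36.288 × 3.2/683.9392 ≈ -0.17.
|E| < 1, so demand is inelastic at this price.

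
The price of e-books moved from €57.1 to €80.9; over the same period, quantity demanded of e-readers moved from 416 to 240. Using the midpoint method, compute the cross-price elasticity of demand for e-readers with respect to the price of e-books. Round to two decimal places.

%ΔQ_x = (240 − 416)/[(416+240)/2] = -176/328 ≈ -0.5366.
%ΔP_y = (80.9 − 57.1)/[(57.1+80.9)/2] ≈ 0.3449.
E_xy = -0.5366/0.3449 ≈ -1.56.
E_xy < 0, so e-readers and e-books are complements.

-1.56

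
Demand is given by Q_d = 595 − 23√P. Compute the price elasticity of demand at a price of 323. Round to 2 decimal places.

At P = 323, Q_d = 181.6394.
dQ_d/dP = −23/(2√P) = −23/(2·17.9722).
Point elasticity E = (dQ_d/dP)·(P/Q_d) = -0.6399 × 323/181.6394 ≈ -1.14.
|E| > 1, so demand is elastic at this price.

-1.14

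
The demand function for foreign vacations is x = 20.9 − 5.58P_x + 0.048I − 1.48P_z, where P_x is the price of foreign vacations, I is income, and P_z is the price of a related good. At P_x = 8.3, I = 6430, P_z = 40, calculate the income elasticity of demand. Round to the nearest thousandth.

1.378

Substituting, x = 20.9 − 5.58(8.3) + 0.048(6430) − 1.48(40) = 20.9 − 46.314 + 308.64 − 59.2 = 224.026.
∂x/∂I = +0.048, so E_I = 0.048·(6430/224.026) ≈ 1.378.
E_I > 1: normal good (luxury).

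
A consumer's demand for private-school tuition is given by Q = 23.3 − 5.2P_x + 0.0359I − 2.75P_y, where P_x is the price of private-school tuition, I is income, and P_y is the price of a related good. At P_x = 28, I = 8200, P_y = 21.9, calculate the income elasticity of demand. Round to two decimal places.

2.63

Evaluating quantity at (P_x, I, P_y) gives Q = 23.3 − 5.2(28) + 0.0359(8200) − 2.75(21.9) = 23.3 − 145.6 + 294.38 − 60.225 = 111.855.
∂Q/∂I = +0.0359, so E_I = 0.0359·(8200/111.855) ≈ 2.63.
E_I > 1: normal good (luxury).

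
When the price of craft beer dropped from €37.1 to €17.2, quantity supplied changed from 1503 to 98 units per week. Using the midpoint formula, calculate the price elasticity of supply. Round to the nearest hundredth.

%ΔQ = (98 − 1503)/[(1503 + 98)/2] = -1405/800.5 ≈ -1.7552.
%ΔP = (17.2 − 37.1)/[(37.1 + 17.2)/2] = -19.9/27.15 ≈ -0.7330.
Arc elasticity E = %ΔQ/%ΔP ≈ -1.7552/-0.7330 ≈ 2.39.
|E| > 1: supply is elastic over this range.

2.39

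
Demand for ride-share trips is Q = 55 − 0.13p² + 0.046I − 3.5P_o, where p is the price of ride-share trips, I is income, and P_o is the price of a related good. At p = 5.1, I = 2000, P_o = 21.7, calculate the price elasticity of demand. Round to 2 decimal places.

-0.10

Q = 55 − 0.13(5.1)² + 0.046(2000) − 3.5(21.7) = 55 − 3.3813 + 92 − 75.95 = 67.6687.
∂Q/∂p = −2·0.13·p = -1.326, so E_p = -1.326·(5.1/67.6687) ≈ -0.10.
|E_p| < 1: demand is inelastic.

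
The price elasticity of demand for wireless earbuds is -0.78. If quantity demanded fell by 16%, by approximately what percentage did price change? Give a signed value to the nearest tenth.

20.5

%ΔQ ≈ E × %ΔP ⇒ %ΔP = %ΔQ / E = (-16%)/(-0.78) ≈ 20.5%.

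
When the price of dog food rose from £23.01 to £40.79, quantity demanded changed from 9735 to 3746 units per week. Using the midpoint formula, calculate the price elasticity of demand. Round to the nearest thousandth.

%ΔQ = (3746 − 9735)/[(9735 + 3746)/2] = -5989/6740.5 ≈ -0.8885.
%Δp = (40.79 − 23.01)/[(23.01 + 40.79)/2] = 17.78/31.9 ≈ 0.5574.
Arc elasticity E = %ΔQ/%Δp ≈ -0.8885/0.5574 ≈ -1.594.
|E| > 1: demand is elastic over this range.

-1.594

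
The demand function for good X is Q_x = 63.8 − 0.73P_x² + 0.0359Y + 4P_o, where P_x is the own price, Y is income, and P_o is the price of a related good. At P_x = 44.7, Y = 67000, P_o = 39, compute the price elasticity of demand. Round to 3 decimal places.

At the given point, Q_x = 63.8 − 0.73(44.7)² + 0.0359(67000) + 4(39) = 63.8 − 1458.6057 + 2405.3 + 156 = 1166.4943.
∂Q_x/∂P_x = −2·0.73·P_x = -65.262, so E_p = -65.262·(44.7/1166.4943) ≈ -2.501.
|E_p| > 1: demand is elastic.

-2.501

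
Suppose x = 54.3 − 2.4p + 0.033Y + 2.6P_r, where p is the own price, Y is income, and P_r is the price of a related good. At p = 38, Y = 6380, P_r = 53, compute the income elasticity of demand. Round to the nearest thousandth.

0.676

Substituting, x = 54.3 − 2.4(38) + 0.033(6380) + 2.6(53) = 54.3 − 91.2 + 210.54 + 137.8 = 311.44.
∂x/∂Y = +0.033, so E_I = 0.033·(6380/311.44) ≈ 0.676.
E_I ∈ (0,1): normal good (necessity).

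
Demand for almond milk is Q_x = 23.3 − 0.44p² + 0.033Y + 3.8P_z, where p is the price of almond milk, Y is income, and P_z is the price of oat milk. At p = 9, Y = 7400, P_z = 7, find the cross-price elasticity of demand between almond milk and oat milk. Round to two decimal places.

0.10

Substituting, Q_x = 23.3 − 0.44(9)² + 0.033(7400) + 3.8(7) = 23.3 − 35.64 + 244.2 + 26.6 = 258.46.
∂Q_x/∂P_z = +3.8, so E_xy = 3.8·(7/258.46) ≈ 0.10.
E_xy > 0: the goods are substitutes.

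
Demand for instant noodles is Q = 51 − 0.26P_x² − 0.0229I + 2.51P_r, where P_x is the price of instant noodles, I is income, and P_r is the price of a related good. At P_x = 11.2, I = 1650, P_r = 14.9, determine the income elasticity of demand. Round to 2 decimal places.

At the given point, Q = 51 − 0.26(11.2)² − 0.0229(1650) + 2.51(14.9) = 51 − 32.6144 − 37.785 + 37.399 = 17.9996.
∂Q/∂I = −0.0229, so E_I = -0.0229·(1650/17.9996) ≈ -2.10.
E_I < 0: inferior good.

-2.10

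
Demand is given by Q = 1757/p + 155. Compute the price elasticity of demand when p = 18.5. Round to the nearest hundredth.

At p = 18.5, Q = 249.973.
dQ/dp = −1757/p² = −5.1337.
Point elasticity E = (dQ/dp)·(p/Q) = -5.1337 × 18.5/249.973 ≈ -0.38.
|E| < 1, so demand is inelastic at this price.

-0.38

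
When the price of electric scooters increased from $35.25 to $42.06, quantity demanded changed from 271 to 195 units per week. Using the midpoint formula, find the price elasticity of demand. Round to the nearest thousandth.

-1.851

%Δq = (195 − 271)/[(271 + 195)/2] = -76/233 ≈ -0.3262.
%ΔP = (42.06 − 35.25)/[(35.25 + 42.06)/2] = 6.81/38.655 ≈ 0.1762.
Arc elasticity E = %Δq/%ΔP ≈ -0.3262/0.1762 ≈ -1.851.
|E| > 1: demand is elastic over this range.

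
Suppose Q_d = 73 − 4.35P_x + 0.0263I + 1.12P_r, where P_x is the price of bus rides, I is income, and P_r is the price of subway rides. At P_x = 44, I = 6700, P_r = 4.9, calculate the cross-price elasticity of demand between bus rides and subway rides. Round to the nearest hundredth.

0.09

Evaluating quantity at (P_x, I, P_r) gives Q_d = 73 − 4.35(44) + 0.0263(6700) + 1.12(4.9) = 73 − 191.4 + 176.21 + 5.488 = 63.298.
∂Q_d/∂P_r = +1.12, so E_xy = 1.12·(4.9/63.298) ≈ 0.09.
E_xy > 0: the goods are substitutes.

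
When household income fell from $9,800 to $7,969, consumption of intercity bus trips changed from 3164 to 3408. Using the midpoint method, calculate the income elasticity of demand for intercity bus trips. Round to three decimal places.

-0.360

%ΔQ = (3408 − 3164)/[(3164+3408)/2] = 244/3286 ≈ 0.0743.
%ΔI = (7,969 − 9,800)/[(9,800+7,969)/2] = -1831/8884.5 ≈ -0.2061.
E_I = %ΔQ/%ΔI ≈ -0.360.
E_I < 0: inferior good.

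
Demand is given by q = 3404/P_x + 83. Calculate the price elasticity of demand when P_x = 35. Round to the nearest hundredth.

-0.54

At P_x = 35, q = 180.2571.
dq/dP_x = −3404/P_x² = −2.7788.
Point elasticity E = (dq/dP_x)·(P_x/q) = -2.7788 × 35/180.2571 ≈ -0.54.
|E| < 1, so demand is inelastic at this price.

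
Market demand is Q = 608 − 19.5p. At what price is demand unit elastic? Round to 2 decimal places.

15.59

For linear demand Q = a − bp, E = −bp/(a − bp). |E| = 1 ⇒ bp = a − bp ⇒ p = a/(2b).
p = 608/(2·19.5) ≈ 15.59.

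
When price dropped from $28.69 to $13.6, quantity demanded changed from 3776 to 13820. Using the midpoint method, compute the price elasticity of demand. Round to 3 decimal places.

-1.600

%Δq = (13820 − 3776)/[(3776 + 13820)/2] = 10044/8798 ≈ 1.1416.
%Δp = (13.6 − 28.69)/[(28.69 + 13.6)/2] = -15.09/21.145 ≈ -0.7136.
Arc elasticity E = %Δq/%Δp ≈ 1.1416/-0.7136 ≈ -1.600.
|E| > 1: demand is elastic over this range.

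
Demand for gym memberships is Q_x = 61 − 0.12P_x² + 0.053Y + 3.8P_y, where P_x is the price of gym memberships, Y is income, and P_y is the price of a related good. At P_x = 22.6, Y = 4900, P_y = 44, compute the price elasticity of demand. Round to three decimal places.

-0.287

Evaluating quantity at (P_x, Y, P_y) gives Q_x = 61 − 0.12(22.6)² + 0.053(4900) + 3.8(44) = 61 − 61.2912 + 259.7 + 167.2 = 426.6088.
∂Q_x/∂P_x = −2·0.12·P_x = -5.424, so E_p = -5.424·(22.6/426.6088) ≈ -0.287.
|E_p| < 1: demand is inelastic.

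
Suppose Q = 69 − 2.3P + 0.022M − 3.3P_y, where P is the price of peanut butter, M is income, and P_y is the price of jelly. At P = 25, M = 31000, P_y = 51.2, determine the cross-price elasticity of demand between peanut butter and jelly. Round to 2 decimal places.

At the given point, Q = 69 − 2.3(25) + 0.022(31000) − 3.3(51.2) = 69 − 57.5 + 682 − 168.96 = 524.54.
∂Q/∂P_y = −3.3, so E_xy = -3.3·(51.2/524.54) ≈ -0.32.
E_xy < 0: the goods are complements.

-0.32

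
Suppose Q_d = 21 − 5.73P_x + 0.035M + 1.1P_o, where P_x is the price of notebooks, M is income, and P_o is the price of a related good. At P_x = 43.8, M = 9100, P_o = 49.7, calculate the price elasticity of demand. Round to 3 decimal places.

First evaluate Q_d: 21 − 5.73(43.8) + 0.035(9100) + 1.1(49.7) = 21 − 250.974 + 318.5 + 54.67 = 143.196.
∂Q_d/∂P_x = −5.73, so E_p = (−5.73)·(43.8/143.196) ≈ -1.753.
|E_p| > 1: demand is elastic.

-1.753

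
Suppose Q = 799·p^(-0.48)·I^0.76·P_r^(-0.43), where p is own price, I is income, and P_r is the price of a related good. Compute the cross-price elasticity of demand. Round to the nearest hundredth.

For a Cobb–Douglas (constant-elasticity) form Q = A·P_r^α·…, the elasticity with respect to P_r equals the exponent α at every point.
Here the exponent on P_r is -0.43, so the cross-price elasticity of demand is -0.43.

-0.43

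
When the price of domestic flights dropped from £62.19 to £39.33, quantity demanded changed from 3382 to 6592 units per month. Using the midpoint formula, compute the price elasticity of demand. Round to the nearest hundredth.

%ΔQ = (6592 − 3382)/[(3382 + 6592)/2] = 3210/4987 ≈ 0.6437.
%Δp = (39.33 − 62.19)/[(62.19 + 39.33)/2] = -22.86/50.76 ≈ -0.4504.
Arc elasticity E = %ΔQ/%Δp ≈ 0.6437/-0.4504 ≈ -1.43.
|E| > 1: demand is elastic over this range.

-1.43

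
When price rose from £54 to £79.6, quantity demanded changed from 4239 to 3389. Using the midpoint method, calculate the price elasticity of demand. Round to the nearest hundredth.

-0.58

%Δq = (3389 − 4239)/[(4239 + 3389)/2] = -850/3814 ≈ -0.2229.
%ΔP = (79.6 − 54)/[(54 + 79.6)/2] = 25.6/66.8 ≈ 0.3832.
Arc elasticity E = %Δq/%ΔP ≈ -0.2229/0.3832 ≈ -0.58.
|E| < 1: demand is inelastic over this range.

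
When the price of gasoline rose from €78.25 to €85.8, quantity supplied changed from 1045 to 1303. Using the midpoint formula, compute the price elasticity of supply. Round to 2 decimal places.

2.39

%Δq = (1303 − 1045)/[(1045 + 1303)/2] = 258/1174 ≈ 0.2198.
%ΔP = (85.8 − 78.25)/[(78.25 + 85.8)/2] = 7.55/82.025 ≈ 0.0920.
Arc elasticity E = %Δq/%ΔP ≈ 0.2198/0.0920 ≈ 2.39.
|E| > 1: supply is elastic over this range.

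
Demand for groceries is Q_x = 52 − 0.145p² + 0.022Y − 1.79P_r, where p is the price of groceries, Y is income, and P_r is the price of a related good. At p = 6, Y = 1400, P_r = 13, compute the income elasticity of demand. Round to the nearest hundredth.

0.57

Substituting, Q_x = 52 − 0.145(6)² + 0.022(1400) − 1.79(13) = 52 − 5.22 + 30.8 − 23.27 = 54.31.
∂Q_x/∂Y = +0.022, so E_I = 0.022·(1400/54.31) ≈ 0.57.
E_I ∈ (0,1): normal good (necessity).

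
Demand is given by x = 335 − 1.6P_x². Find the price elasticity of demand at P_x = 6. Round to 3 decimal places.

At P_x = 6, x = 277.4.
dx/dP_x = −2·1.6·P_x = −19.2.
Point elasticity E = (dx/dP_x)·(P_x/x) = -19.2 × 6/277.4 ≈ -0.415.
|E| < 1, so demand is inelastic at this price.

-0.415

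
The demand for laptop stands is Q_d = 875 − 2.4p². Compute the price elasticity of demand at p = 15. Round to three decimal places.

At p = 15, Q_d = 335.
dQ_d/dp = −2·2.4·p = −72.
Point elasticity E = (dQ_d/dp)·(p/Q_d) = -72 × 15/335 ≈ -3.224.
|E| > 1, so demand is elastic at this price.

-3.224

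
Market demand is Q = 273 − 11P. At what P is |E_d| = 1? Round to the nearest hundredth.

For linear demand Q = a − bP, E = −bP/(a − bP). |E| = 1 ⇒ bP = a − bP ⇒ P = a/(2b).
P = 273/(2·11) ≈ 12.41.

12.41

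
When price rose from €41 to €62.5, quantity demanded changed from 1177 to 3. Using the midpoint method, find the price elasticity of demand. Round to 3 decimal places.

-4.789

%Δq = (3 − 1177)/[(1177 + 3)/2] = -1174/590 ≈ -1.9898.
%Δp = (62.5 − 41)/[(41 + 62.5)/2] = 21.5/51.75 ≈ 0.4155.
Arc elasticity E = %Δq/%Δp ≈ -1.9898/0.4155 ≈ -4.789.
|E| > 1: demand is elastic over this range.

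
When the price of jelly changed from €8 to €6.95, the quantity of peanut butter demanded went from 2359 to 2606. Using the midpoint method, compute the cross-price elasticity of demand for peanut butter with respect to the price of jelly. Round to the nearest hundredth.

%ΔQ_x = (2606 − 2359)/[(2359+2606)/2] = 247/2482.5 ≈ 0.0995.
%ΔP_y = (6.95 − 8)/[(8+6.95)/2] ≈ -0.1405.
E_xy = 0.0995/-0.1405 ≈ -0.71.
E_xy < 0, so peanut butter and jelly are complements.

-0.71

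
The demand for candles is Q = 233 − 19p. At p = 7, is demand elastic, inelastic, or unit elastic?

elastic

At p = 7, Q = 100.
dQ/dp = −19.
Point elasticity E = (dQ/dp)·(p/Q) = -19 × 7/100 ≈ -1.330.
|E| ≈ 1.330 > 1, so demand is elastic.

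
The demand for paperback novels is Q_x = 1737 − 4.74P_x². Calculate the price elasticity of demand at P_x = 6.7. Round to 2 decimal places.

At P_x = 6.7, Q_x = 1524.2214.
dQ_x/dP_x = −2·4.74·P_x = −63.516.
Point elasticity E = (dQ_x/dP_x)·(P_x/Q_x) = -63.516 × 6.7/1524.2214 ≈ -0.28.
|E| < 1, so demand is inelastic at this price.

-0.28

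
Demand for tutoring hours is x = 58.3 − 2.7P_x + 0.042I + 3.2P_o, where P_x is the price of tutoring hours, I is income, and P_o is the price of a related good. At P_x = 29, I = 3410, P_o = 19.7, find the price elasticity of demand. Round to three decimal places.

-0.420

Substituting, x = 58.3 − 2.7(29) + 0.042(3410) + 3.2(19.7) = 58.3 − 78.3 + 143.22 + 63.04 = 186.26.
∂x/∂P_x = −2.7, so E_p = (−2.7)·(29/186.26) ≈ -0.420.
|E_p| < 1: demand is inelastic.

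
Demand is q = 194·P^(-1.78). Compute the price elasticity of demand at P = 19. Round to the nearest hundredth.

-1.78

For a Cobb–Douglas (constant-elasticity) form q = A·P^α·…, the elasticity with respect to P equals the exponent α at every point.
Here the exponent on P is -1.78, so the price elasticity of demand is -1.78.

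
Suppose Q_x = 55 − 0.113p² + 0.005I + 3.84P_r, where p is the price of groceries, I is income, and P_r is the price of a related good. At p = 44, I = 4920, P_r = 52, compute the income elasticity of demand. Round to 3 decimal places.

Q_x = 55 − 0.113(44)² + 0.005(4920) + 3.84(52) = 55 − 218.768 + 24.6 + 199.68 = 60.512.
∂Q_x/∂I = +0.005, so E_I = 0.005·(4920/60.512) ≈ 0.407.
E_I ∈ (0,1): normal good (necessity).

0.407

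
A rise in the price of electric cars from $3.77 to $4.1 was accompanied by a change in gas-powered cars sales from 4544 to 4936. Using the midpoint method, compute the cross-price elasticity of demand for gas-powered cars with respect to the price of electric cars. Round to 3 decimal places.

0.986

%ΔQ_x = (4936 − 4544)/[(4544+4936)/2] = 392/4740 ≈ 0.0827.
%ΔP_y = (4.1 − 3.77)/[(3.77+4.1)/2] ≈ 0.0839.
E_xy = 0.0827/0.0839 ≈ 0.986.
E_xy > 0, so gas-powered cars and electric cars are substitutes.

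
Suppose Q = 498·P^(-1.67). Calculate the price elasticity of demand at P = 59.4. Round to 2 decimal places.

-1.67

For a Cobb–Douglas (constant-elasticity) form Q = A·P^α·…, the elasticity with respect to P equals the exponent α at every point.
Here the exponent on P is -1.67, so the price elasticity of demand is -1.67.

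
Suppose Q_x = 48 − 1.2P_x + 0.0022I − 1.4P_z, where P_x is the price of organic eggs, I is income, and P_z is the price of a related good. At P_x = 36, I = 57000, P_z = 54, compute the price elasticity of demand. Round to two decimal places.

First evaluate Q_x: 48 − 1.2(36) + 0.0022(57000) − 1.4(54) = 48 − 43.2 + 125.4 − 75.6 = 54.6.
∂Q_x/∂P_x = −1.2, so E_p = (−1.2)·(36/54.6) ≈ -0.79.
|E_p| < 1: demand is inelastic.

-0.79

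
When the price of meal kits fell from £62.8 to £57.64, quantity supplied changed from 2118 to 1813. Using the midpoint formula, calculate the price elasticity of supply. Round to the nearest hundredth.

%ΔQ = (1813 − 2118)/[(2118 + 1813)/2] = -305/1965.5 ≈ -0.1552.
%Δp = (57.64 − 62.8)/[(62.8 + 57.64)/2] = -5.16/60.22 ≈ -0.0857.
Arc elasticity E = %ΔQ/%Δp ≈ -0.1552/-0.0857 ≈ 1.81.
|E| > 1: supply is elastic over this range.

1.81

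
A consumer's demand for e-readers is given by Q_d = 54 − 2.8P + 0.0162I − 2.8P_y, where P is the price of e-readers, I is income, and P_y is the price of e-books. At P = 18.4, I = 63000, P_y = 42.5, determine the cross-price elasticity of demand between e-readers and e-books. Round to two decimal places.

-0.13

Substituting, Q_d = 54 − 2.8(18.4) + 0.0162(63000) − 2.8(42.5) = 54 − 51.52 + 1020.6 − 119 = 904.08.
∂Q_d/∂P_y = −2.8, so E_xy = -2.8·(42.5/904.08) ≈ -0.13.
E_xy < 0: the goods are complements.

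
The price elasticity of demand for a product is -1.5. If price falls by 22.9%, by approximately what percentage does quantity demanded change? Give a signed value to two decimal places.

34.35

%ΔQ ≈ E × %ΔP = (-1.5) × (-22.9%) = 34.35%.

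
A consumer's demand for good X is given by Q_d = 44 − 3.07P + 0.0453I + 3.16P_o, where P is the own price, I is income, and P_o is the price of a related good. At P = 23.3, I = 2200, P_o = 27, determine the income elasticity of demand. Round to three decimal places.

At the given point, Q_d = 44 − 3.07(23.3) + 0.0453(2200) + 3.16(27) = 44 − 71.531 + 99.66 + 85.32 = 157.449.
∂Q_d/∂I = +0.0453, so E_I = 0.0453·(2200/157.449) ≈ 0.633.
E_I ∈ (0,1): normal good (necessity).

0.633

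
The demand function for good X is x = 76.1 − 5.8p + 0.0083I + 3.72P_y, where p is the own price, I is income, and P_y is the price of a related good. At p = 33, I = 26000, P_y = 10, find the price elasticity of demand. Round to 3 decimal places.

At the given point, x = 76.1 − 5.8(33) + 0.0083(26000) + 3.72(10) = 76.1 − 191.4 + 215.8 + 37.2 = 137.7.
∂x/∂p = −5.8, so E_p = (−5.8)·(33/137.7) ≈ -1.390.
|E_p| > 1: demand is elastic.

-1.390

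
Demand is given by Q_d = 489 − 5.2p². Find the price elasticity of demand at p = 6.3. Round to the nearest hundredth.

At p = 6.3, Q_d = 282.612.
dQ_d/dp = −2·5.2·p = −65.52.
Point elasticity E = (dQ_d/dp)·(p/Q_d) = -65.52 × 6.3/282.612 ≈ -1.46.
|E| > 1, so demand is elastic at this price.

-1.46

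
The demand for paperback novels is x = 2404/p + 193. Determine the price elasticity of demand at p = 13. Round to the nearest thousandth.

-0.489

At p = 13, x = 377.9231.
dx/dp = −2404/p² = −14.2249.
Point elasticity E = (dx/dp)·(p/x) = -14.2249 × 13/377.9231 ≈ -0.489.
|E| < 1, so demand is inelastic at this price.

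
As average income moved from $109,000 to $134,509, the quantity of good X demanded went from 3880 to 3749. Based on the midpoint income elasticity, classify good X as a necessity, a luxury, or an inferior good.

inferior

%ΔQ = (3749 − 3880)/[(3880+3749)/2] = -131/3814.5 ≈ -0.0343.
%ΔY = (134,509 − 109,000)/[(109,000+134,509)/2] = 25509/121754.5 ≈ 0.2095.
E_I = %ΔQ/%ΔY ≈ -0.164.
E_I < 0: inferior good.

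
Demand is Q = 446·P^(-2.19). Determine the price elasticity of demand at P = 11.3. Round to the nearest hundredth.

For a Cobb–Douglas (constant-elasticity) form Q = A·P^α·…, the elasticity with respect to P equals the exponent α at every point.
Here the exponent on P is -2.19, so the price elasticity of demand is -2.19.

-2.19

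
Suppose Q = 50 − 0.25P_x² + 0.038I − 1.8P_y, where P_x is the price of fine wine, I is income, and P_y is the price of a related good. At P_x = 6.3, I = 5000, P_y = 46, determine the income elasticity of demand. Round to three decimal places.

1.290

At the given point, Q = 50 − 0.25(6.3)² + 0.038(5000) − 1.8(46) = 50 − 9.9225 + 190 − 82.8 = 147.2775.
∂Q/∂I = +0.038, so E_I = 0.038·(5000/147.2775) ≈ 1.290.
E_I > 1: normal good (luxury).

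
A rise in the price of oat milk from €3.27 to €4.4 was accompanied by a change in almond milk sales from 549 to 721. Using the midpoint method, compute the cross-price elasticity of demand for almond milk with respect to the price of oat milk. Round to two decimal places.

%ΔQ_x = (721 − 549)/[(549+721)/2] = 172/635 ≈ 0.2709.
%ΔP_y = (4.4 − 3.27)/[(3.27+4.4)/2] ≈ 0.2947.
E_xy = 0.2709/0.2947 ≈ 0.92.
E_xy > 0, so almond milk and oat milk are substitutes.

0.92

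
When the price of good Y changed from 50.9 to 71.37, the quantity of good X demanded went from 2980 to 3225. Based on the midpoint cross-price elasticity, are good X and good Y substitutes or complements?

%ΔQ_x = (3225 − 2980)/[(2980+3225)/2] = 245/3102.5 ≈ 0.0790.
%ΔP_y = (71.37 − 50.9)/[(50.9+71.37)/2] ≈ 0.3348.
E_xy = 0.0790/0.3348 ≈ 0.236.
E_xy > 0, so the goods are substitutes.

substitutes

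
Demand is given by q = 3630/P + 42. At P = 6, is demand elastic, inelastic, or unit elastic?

inelastic

At P = 6, q = 647.
dq/dP = −3630/P² = −100.8333.
Point elasticity E = (dq/dP)·(P/q) = -100.8333 × 6/647 ≈ -0.935.
|E| ≈ 0.935 < 1, so demand is inelastic.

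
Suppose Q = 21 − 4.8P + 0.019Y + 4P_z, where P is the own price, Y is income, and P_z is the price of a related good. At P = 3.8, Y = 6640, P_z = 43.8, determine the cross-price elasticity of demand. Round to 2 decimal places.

First evaluate Q: 21 − 4.8(3.8) + 0.019(6640) + 4(43.8) = 21 − 18.24 + 126.16 + 175.2 = 304.12.
∂Q/∂P_z = +4, so E_xy = 4·(43.8/304.12) ≈ 0.58.
E_xy > 0: the goods are substitutes.

0.58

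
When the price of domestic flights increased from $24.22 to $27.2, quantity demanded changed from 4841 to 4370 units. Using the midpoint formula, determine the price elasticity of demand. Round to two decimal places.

%Δq = (4370 − 4841)/[(4841 + 4370)/2] = -471/4605.5 ≈ -0.1023.
%ΔP = (27.2 − 24.22)/[(24.22 + 27.2)/2] = 2.98/25.71 ≈ 0.1159.
Arc elasticity E = %Δq/%ΔP ≈ -0.1023/0.1159 ≈ -0.88.
|E| < 1: demand is inelastic over this range.

-0.88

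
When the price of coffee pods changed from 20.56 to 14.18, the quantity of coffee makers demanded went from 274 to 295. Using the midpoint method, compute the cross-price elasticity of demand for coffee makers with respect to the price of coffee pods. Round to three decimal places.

%ΔQ_x = (295 − 274)/[(274+295)/2] = 21/284.5 ≈ 0.0738.
%ΔP_y = (14.18 − 20.56)/[(20.56+14.18)/2] ≈ -0.3673.
E_xy = 0.0738/-0.3673 ≈ -0.201.
E_xy < 0, so coffee makers and coffee pods are complements.

-0.201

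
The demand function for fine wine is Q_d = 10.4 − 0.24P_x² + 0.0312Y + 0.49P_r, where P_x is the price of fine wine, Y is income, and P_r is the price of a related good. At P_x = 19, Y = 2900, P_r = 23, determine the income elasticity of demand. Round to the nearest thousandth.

At the given point, Q_d = 10.4 − 0.24(19)² + 0.0312(2900) + 0.49(23) = 10.4 − 86.64 + 90.48 + 11.27 = 25.51.
∂Q_d/∂Y = +0.0312, so E_I = 0.0312·(2900/25.51) ≈ 3.547.
E_I > 1: normal good (luxury).

3.547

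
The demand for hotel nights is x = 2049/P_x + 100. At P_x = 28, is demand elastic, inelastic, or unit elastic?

At P_x = 28, x = 173.1786.
dx/dP_x = −2049/P_x² = −2.6135.
Point elasticity E = (dx/dP_x)·(P_x/x) = -2.6135 × 28/173.1786 ≈ -0.423.
|E| ≈ 0.423 < 1, so demand is inelastic.

inelastic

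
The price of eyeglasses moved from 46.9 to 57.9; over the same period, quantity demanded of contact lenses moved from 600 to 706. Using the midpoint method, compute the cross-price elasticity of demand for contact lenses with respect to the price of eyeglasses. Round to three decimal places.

0.773

%ΔQ_x = (706 − 600)/[(600+706)/2] = 106/653 ≈ 0.1623.
%ΔP_y = (57.9 − 46.9)/[(46.9+57.9)/2] ≈ 0.2099.
E_xy = 0.1623/0.2099 ≈ 0.773.
E_xy > 0, so contact lenses and eyeglasses are substitutes.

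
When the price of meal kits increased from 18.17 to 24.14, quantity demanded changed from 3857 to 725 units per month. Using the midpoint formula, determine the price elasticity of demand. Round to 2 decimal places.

%Δq = (725 − 3857)/[(3857 + 725)/2] = -3132/2291 ≈ -1.3671.
%Δp = (24.14 − 18.17)/[(18.17 + 24.14)/2] = 5.97/21.155 ≈ 0.2822.
Arc elasticity E = %Δq/%Δp ≈ -1.3671/0.2822 ≈ -4.84.
|E| > 1: demand is elastic over this range.

-4.84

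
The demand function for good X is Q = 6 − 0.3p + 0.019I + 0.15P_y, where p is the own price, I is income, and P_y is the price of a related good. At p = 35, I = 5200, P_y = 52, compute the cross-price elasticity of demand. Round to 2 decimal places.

Q = 6 − 0.3(35) + 0.019(5200) + 0.15(52) = 6 − 10.5 + 98.8 + 7.8 = 102.1.
∂Q/∂P_y = +0.15, so E_xy = 0.15·(52/102.1) ≈ 0.08.
E_xy > 0: the goods are substitutes.

0.08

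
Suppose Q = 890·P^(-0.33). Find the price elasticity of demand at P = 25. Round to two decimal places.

For a Cobb–Douglas (constant-elasticity) form Q = A·P^α·…, the elasticity with respect to P equals the exponent α at every point.
Here the exponent on P is -0.33, so the price elasticity of demand is -0.33.

-0.33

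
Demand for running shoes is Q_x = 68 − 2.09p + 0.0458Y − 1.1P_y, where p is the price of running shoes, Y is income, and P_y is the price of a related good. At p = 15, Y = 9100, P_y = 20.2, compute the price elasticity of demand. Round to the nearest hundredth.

-0.07

Evaluating quantity at (p, Y, P_y) gives Q_x = 68 − 2.09(15) + 0.0458(9100) − 1.1(20.2) = 68 − 31.35 + 416.78 − 22.22 = 431.21.
∂Q_x/∂p = −2.09, so E_p = (−2.09)·(15/431.21) ≈ -0.07.
|E_p| < 1: demand is inelastic.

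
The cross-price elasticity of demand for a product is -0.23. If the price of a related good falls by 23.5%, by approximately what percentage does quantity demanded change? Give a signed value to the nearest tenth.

%ΔQ ≈ E × %ΔP_y = (-0.23) × (-23.5%) ≈ 5.4%.

5.4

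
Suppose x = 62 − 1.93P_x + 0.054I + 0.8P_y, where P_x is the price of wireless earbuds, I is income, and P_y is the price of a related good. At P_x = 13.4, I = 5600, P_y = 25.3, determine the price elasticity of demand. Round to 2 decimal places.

Substituting, x = 62 − 1.93(13.4) + 0.054(5600) + 0.8(25.3) = 62 − 25.862 + 302.4 + 20.24 = 358.778.
∂x/∂P_x = −1.93, so E_p = (−1.93)·(13.4/358.778) ≈ -0.07.
|E_p| < 1: demand is inelastic.

-0.07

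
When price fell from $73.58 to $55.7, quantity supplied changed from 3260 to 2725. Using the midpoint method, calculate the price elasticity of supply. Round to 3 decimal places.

0.646

%ΔQ = (2725 − 3260)/[(3260 + 2725)/2] = -535/2992.5 ≈ -0.1788.
%Δp = (55.7 − 73.58)/[(73.58 + 55.7)/2] = -17.88/64.64 ≈ -0.2766.
Arc elasticity E = %ΔQ/%Δp ≈ -0.1788/-0.2766 ≈ 0.646.
|E| < 1: supply is inelastic over this range.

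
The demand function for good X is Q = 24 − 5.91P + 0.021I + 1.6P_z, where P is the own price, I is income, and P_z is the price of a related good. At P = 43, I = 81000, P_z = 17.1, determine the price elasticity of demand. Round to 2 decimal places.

-0.17

Substituting, Q = 24 − 5.91(43) + 0.021(81000) + 1.6(17.1) = 24 − 254.13 + 1701 + 27.36 = 1498.23.
∂Q/∂P = −5.91, so E_p = (−5.91)·(43/1498.23) ≈ -0.17.
|E_p| < 1: demand is inelastic.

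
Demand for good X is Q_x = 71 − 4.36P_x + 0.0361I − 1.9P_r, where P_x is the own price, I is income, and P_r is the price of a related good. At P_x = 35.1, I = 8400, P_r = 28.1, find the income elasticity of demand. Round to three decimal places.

1.807

Q_x = 71 − 4.36(35.1) + 0.0361(8400) − 1.9(28.1) = 71 − 153.036 + 303.24 − 53.39 = 167.814.
∂Q_x/∂I = +0.0361, so E_I = 0.0361·(8400/167.814) ≈ 1.807.
E_I > 1: normal good (luxury).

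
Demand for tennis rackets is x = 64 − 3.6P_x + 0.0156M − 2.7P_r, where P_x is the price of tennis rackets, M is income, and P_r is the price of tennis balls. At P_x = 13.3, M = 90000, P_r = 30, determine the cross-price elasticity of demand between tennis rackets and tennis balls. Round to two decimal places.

-0.06

At the given point, x = 64 − 3.6(13.3) + 0.0156(90000) − 2.7(30) = 64 − 47.88 + 1404 − 81 = 1339.12.
∂x/∂P_r = −2.7, so E_xy = -2.7·(30/1339.12) ≈ -0.06.
E_xy < 0: the goods are complements.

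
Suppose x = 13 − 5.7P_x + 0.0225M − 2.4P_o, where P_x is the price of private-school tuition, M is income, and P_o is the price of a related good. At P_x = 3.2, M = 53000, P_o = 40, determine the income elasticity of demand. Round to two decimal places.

1.09

Substituting, x = 13 − 5.7(3.2) + 0.0225(53000) − 2.4(40) = 13 − 18.24 + 1192.5 − 96 = 1091.26.
∂x/∂M = +0.0225, so E_I = 0.0225·(53000/1091.26) ≈ 1.09.
E_I > 1: normal good (luxury).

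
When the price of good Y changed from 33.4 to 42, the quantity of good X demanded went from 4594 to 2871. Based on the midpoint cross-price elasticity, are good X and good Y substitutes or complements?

%ΔQ_x = (2871 − 4594)/[(4594+2871)/2] = -1723/3732.5 ≈ -0.4616.
%ΔP_y = (42 − 33.4)/[(33.4+42)/2] ≈ 0.2281.
E_xy = -0.4616/0.2281 ≈ -2.024.
E_xy < 0, so the goods are complements.

complements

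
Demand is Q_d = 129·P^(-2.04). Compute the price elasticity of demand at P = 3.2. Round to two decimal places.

-2.04

For a Cobb–Douglas (constant-elasticity) form Q_d = A·P^α·…, the elasticity with respect to P equals the exponent α at every point.
Here the exponent on P is -2.04, so the price elasticity of demand is -2.04.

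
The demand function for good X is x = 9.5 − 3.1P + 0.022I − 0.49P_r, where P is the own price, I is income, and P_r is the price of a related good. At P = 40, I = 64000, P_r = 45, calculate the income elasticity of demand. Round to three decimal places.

x = 9.5 − 3.1(40) + 0.022(64000) − 0.49(45) = 9.5 − 124 + 1408 − 22.05 = 1271.45.
∂x/∂I = +0.022, so E_I = 0.022·(64000/1271.45) ≈ 1.107.
E_I > 1: normal good (luxury).

1.107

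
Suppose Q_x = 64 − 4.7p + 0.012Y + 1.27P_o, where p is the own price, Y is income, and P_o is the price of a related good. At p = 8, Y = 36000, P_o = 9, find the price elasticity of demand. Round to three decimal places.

-0.080

Substituting, Q_x = 64 − 4.7(8) + 0.012(36000) + 1.27(9) = 64 − 37.6 + 432 + 11.43 = 469.83.
∂Q_x/∂p = −4.7, so E_p = (−4.7)·(8/469.83) ≈ -0.080.
|E_p| < 1: demand is inelastic.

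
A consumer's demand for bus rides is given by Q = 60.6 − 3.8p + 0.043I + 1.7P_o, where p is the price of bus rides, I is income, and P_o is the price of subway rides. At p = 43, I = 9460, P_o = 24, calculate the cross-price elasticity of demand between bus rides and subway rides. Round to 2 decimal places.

0.12

First evaluate Q: 60.6 − 3.8(43) + 0.043(9460) + 1.7(24) = 60.6 − 163.4 + 406.78 + 40.8 = 344.78.
∂Q/∂P_o = +1.7, so E_xy = 1.7·(24/344.78) ≈ 0.12.
E_xy > 0: the goods are substitutes.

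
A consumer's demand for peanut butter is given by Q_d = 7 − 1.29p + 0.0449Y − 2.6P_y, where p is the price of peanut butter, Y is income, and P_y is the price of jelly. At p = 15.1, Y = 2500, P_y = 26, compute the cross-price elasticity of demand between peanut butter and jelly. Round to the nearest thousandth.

-2.101

At the given point, Q_d = 7 − 1.29(15.1) + 0.0449(2500) − 2.6(26) = 7 − 19.479 + 112.25 − 67.6 = 32.171.
∂Q_d/∂P_y = −2.6, so E_xy = -2.6·(26/32.171) ≈ -2.101.
E_xy < 0: the goods are complements.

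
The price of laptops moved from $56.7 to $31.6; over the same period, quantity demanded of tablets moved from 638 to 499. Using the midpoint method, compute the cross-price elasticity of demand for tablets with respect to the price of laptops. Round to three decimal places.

0.430

%ΔQ_x = (499 − 638)/[(638+499)/2] = -139/568.5 ≈ -0.2445.
%ΔP_y = (31.6 − 56.7)/[(56.7+31.6)/2] ≈ -0.5685.
E_xy = -0.2445/-0.5685 ≈ 0.430.
E_xy > 0, so tablets and laptops are substitutes.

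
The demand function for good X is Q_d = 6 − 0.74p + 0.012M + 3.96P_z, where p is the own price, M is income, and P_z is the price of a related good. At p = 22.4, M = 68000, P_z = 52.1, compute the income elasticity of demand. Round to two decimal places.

Q_d = 6 − 0.74(22.4) + 0.012(68000) + 3.96(52.1) = 6 − 16.576 + 816 + 206.316 = 1011.74.
∂Q_d/∂M = +0.012, so E_I = 0.012·(68000/1011.74) ≈ 0.81.
E_I ∈ (0,1): normal good (necessity).

0.81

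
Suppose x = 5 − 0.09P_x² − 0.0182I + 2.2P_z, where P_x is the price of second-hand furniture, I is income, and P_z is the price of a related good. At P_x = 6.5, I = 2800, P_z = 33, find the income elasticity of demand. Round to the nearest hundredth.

-2.23

First evaluate x: 5 − 0.09(6.5)² − 0.0182(2800) + 2.2(33) = 5 − 3.8025 − 50.96 + 72.6 = 22.8375.
∂x/∂I = −0.0182, so E_I = -0.0182·(2800/22.8375) ≈ -2.23.
E_I < 0: inferior good.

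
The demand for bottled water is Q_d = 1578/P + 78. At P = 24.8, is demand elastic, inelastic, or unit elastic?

At P = 24.8, Q_d = 141.629.
dQ_d/dP = −1578/P² = −2.5657.
Point elasticity E = (dQ_d/dP)·(P/Q_d) = -2.5657 × 24.8/141.629 ≈ -0.449.
|E| ≈ 0.449 < 1, so demand is inelastic.

inelastic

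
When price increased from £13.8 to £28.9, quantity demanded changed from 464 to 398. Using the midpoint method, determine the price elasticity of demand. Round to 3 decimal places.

-0.217

%ΔQ = (398 − 464)/[(464 + 398)/2] = -66/431 ≈ -0.1531.
%Δp = (28.9 − 13.8)/[(13.8 + 28.9)/2] = 15.1/21.35 ≈ 0.7073.
Arc elasticity E = %ΔQ/%Δp ≈ -0.1531/0.7073 ≈ -0.217.
|E| < 1: demand is inelastic over this range.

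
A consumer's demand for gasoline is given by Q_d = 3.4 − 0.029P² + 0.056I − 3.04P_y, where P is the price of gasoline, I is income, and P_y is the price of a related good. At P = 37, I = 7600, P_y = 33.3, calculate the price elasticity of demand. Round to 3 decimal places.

-0.276

Substituting, Q_d = 3.4 − 0.029(37)² + 0.056(7600) − 3.04(33.3) = 3.4 − 39.701 + 425.6 − 101.232 = 288.067.
∂Q_d/∂P = −2·0.029·P = -2.146, so E_p = -2.146·(37/288.067) ≈ -0.276.
|E_p| < 1: demand is inelastic.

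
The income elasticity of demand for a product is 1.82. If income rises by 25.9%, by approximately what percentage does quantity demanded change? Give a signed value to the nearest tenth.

%ΔQ ≈ E × %ΔI = (1.82) × (25.9%) ≈ 47.1%.

47.1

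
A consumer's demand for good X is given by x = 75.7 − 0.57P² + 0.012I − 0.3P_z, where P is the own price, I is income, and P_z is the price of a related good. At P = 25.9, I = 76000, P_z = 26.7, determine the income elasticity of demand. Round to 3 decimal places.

x = 75.7 − 0.57(25.9)² + 0.012(76000) − 0.3(26.7) = 75.7 − 382.3617 + 912 − 8.01 = 597.3283.
∂x/∂I = +0.012, so E_I = 0.012·(76000/597.3283) ≈ 1.527.
E_I > 1: normal good (luxury).

1.527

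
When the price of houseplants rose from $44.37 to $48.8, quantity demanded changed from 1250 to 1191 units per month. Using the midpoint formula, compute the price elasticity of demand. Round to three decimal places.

-0.508

%ΔQ = (1191 − 1250)/[(1250 + 1191)/2] = -59/1220.5 ≈ -0.0483.
%Δp = (48.8 − 44.37)/[(44.37 + 48.8)/2] = 4.43/46.585 ≈ 0.0951.
Arc elasticity E = %ΔQ/%Δp ≈ -0.0483/0.0951 ≈ -0.508.
|E| < 1: demand is inelastic over this range.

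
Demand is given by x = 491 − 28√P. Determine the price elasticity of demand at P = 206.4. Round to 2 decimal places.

-2.27

At P = 206.4, x = 88.7344.
dx/dP = −28/(2√P) = −28/(2·14.3666).
Point elasticity E = (dx/dP)·(P/x) = -0.9745 × 206.4/88.7344 ≈ -2.27.
|E| > 1, so demand is elastic at this price.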